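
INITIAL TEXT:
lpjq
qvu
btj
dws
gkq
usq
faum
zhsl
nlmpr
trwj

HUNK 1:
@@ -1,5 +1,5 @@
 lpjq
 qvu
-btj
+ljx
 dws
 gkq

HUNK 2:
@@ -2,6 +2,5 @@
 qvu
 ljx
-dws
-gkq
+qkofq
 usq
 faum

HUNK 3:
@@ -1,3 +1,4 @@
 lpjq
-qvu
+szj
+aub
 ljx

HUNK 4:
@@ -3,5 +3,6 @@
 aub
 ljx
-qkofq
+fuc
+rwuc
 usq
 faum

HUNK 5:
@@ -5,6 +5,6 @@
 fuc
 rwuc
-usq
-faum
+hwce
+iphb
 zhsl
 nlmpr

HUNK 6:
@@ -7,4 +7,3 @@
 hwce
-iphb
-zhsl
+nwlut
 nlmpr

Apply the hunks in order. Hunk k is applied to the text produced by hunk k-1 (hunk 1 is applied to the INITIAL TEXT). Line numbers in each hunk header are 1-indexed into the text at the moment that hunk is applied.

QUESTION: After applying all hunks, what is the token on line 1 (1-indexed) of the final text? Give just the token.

Answer: lpjq

Derivation:
Hunk 1: at line 1 remove [btj] add [ljx] -> 10 lines: lpjq qvu ljx dws gkq usq faum zhsl nlmpr trwj
Hunk 2: at line 2 remove [dws,gkq] add [qkofq] -> 9 lines: lpjq qvu ljx qkofq usq faum zhsl nlmpr trwj
Hunk 3: at line 1 remove [qvu] add [szj,aub] -> 10 lines: lpjq szj aub ljx qkofq usq faum zhsl nlmpr trwj
Hunk 4: at line 3 remove [qkofq] add [fuc,rwuc] -> 11 lines: lpjq szj aub ljx fuc rwuc usq faum zhsl nlmpr trwj
Hunk 5: at line 5 remove [usq,faum] add [hwce,iphb] -> 11 lines: lpjq szj aub ljx fuc rwuc hwce iphb zhsl nlmpr trwj
Hunk 6: at line 7 remove [iphb,zhsl] add [nwlut] -> 10 lines: lpjq szj aub ljx fuc rwuc hwce nwlut nlmpr trwj
Final line 1: lpjq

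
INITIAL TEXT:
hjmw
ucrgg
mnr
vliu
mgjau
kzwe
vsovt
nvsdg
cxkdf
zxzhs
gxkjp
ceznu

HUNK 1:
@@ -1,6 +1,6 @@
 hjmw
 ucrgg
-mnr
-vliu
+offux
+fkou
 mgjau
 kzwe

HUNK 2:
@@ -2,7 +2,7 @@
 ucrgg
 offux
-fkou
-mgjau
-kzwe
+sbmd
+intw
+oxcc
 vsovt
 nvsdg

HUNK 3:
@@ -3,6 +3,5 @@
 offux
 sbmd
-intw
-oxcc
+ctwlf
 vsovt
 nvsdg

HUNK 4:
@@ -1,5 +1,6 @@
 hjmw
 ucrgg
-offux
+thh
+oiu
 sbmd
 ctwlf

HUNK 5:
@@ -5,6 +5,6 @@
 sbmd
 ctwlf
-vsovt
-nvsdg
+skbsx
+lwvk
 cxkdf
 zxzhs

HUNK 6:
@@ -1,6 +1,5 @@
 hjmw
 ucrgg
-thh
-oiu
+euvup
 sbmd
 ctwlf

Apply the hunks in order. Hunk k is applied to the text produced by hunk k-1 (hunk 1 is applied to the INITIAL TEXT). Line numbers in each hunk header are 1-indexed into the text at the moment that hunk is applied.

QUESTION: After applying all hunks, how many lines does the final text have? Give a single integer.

Answer: 11

Derivation:
Hunk 1: at line 1 remove [mnr,vliu] add [offux,fkou] -> 12 lines: hjmw ucrgg offux fkou mgjau kzwe vsovt nvsdg cxkdf zxzhs gxkjp ceznu
Hunk 2: at line 2 remove [fkou,mgjau,kzwe] add [sbmd,intw,oxcc] -> 12 lines: hjmw ucrgg offux sbmd intw oxcc vsovt nvsdg cxkdf zxzhs gxkjp ceznu
Hunk 3: at line 3 remove [intw,oxcc] add [ctwlf] -> 11 lines: hjmw ucrgg offux sbmd ctwlf vsovt nvsdg cxkdf zxzhs gxkjp ceznu
Hunk 4: at line 1 remove [offux] add [thh,oiu] -> 12 lines: hjmw ucrgg thh oiu sbmd ctwlf vsovt nvsdg cxkdf zxzhs gxkjp ceznu
Hunk 5: at line 5 remove [vsovt,nvsdg] add [skbsx,lwvk] -> 12 lines: hjmw ucrgg thh oiu sbmd ctwlf skbsx lwvk cxkdf zxzhs gxkjp ceznu
Hunk 6: at line 1 remove [thh,oiu] add [euvup] -> 11 lines: hjmw ucrgg euvup sbmd ctwlf skbsx lwvk cxkdf zxzhs gxkjp ceznu
Final line count: 11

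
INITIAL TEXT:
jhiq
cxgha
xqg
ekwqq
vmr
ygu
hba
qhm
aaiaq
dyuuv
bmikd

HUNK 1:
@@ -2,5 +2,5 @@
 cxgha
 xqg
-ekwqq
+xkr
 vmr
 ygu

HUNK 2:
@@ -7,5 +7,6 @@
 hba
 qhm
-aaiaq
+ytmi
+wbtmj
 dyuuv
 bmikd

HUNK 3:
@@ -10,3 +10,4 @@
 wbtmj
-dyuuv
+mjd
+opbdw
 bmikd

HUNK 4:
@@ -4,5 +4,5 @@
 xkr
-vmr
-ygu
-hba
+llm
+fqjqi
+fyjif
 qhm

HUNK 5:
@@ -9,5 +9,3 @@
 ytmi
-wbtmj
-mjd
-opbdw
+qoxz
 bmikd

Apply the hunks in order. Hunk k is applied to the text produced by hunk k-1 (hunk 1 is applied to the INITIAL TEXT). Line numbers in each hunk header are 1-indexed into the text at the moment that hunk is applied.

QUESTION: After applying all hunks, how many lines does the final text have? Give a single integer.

Answer: 11

Derivation:
Hunk 1: at line 2 remove [ekwqq] add [xkr] -> 11 lines: jhiq cxgha xqg xkr vmr ygu hba qhm aaiaq dyuuv bmikd
Hunk 2: at line 7 remove [aaiaq] add [ytmi,wbtmj] -> 12 lines: jhiq cxgha xqg xkr vmr ygu hba qhm ytmi wbtmj dyuuv bmikd
Hunk 3: at line 10 remove [dyuuv] add [mjd,opbdw] -> 13 lines: jhiq cxgha xqg xkr vmr ygu hba qhm ytmi wbtmj mjd opbdw bmikd
Hunk 4: at line 4 remove [vmr,ygu,hba] add [llm,fqjqi,fyjif] -> 13 lines: jhiq cxgha xqg xkr llm fqjqi fyjif qhm ytmi wbtmj mjd opbdw bmikd
Hunk 5: at line 9 remove [wbtmj,mjd,opbdw] add [qoxz] -> 11 lines: jhiq cxgha xqg xkr llm fqjqi fyjif qhm ytmi qoxz bmikd
Final line count: 11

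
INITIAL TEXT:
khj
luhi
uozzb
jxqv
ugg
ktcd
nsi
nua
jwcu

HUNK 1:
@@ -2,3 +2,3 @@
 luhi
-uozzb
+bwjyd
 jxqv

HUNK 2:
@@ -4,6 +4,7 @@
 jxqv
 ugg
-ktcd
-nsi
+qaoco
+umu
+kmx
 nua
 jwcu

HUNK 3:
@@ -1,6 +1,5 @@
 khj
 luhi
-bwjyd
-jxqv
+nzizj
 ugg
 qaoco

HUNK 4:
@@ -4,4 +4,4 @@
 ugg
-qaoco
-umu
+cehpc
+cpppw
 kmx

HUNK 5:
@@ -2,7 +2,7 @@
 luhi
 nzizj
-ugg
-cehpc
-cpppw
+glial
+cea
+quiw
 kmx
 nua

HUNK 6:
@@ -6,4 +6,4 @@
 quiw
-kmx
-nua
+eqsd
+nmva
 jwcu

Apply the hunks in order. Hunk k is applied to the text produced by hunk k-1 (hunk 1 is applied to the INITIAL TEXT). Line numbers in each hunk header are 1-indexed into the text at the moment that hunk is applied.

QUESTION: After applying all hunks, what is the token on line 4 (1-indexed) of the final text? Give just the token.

Hunk 1: at line 2 remove [uozzb] add [bwjyd] -> 9 lines: khj luhi bwjyd jxqv ugg ktcd nsi nua jwcu
Hunk 2: at line 4 remove [ktcd,nsi] add [qaoco,umu,kmx] -> 10 lines: khj luhi bwjyd jxqv ugg qaoco umu kmx nua jwcu
Hunk 3: at line 1 remove [bwjyd,jxqv] add [nzizj] -> 9 lines: khj luhi nzizj ugg qaoco umu kmx nua jwcu
Hunk 4: at line 4 remove [qaoco,umu] add [cehpc,cpppw] -> 9 lines: khj luhi nzizj ugg cehpc cpppw kmx nua jwcu
Hunk 5: at line 2 remove [ugg,cehpc,cpppw] add [glial,cea,quiw] -> 9 lines: khj luhi nzizj glial cea quiw kmx nua jwcu
Hunk 6: at line 6 remove [kmx,nua] add [eqsd,nmva] -> 9 lines: khj luhi nzizj glial cea quiw eqsd nmva jwcu
Final line 4: glial

Answer: glial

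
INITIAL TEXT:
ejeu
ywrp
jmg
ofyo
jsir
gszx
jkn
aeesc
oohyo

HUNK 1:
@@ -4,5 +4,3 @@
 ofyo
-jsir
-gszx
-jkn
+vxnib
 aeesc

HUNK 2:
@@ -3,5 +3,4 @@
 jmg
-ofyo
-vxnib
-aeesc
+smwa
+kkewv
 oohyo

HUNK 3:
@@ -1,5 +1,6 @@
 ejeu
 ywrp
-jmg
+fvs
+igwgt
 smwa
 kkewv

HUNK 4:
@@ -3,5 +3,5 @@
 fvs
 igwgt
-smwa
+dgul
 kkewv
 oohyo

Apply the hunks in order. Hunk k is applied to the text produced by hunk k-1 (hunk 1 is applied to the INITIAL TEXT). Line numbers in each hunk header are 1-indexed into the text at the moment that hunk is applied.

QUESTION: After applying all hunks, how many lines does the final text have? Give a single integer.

Hunk 1: at line 4 remove [jsir,gszx,jkn] add [vxnib] -> 7 lines: ejeu ywrp jmg ofyo vxnib aeesc oohyo
Hunk 2: at line 3 remove [ofyo,vxnib,aeesc] add [smwa,kkewv] -> 6 lines: ejeu ywrp jmg smwa kkewv oohyo
Hunk 3: at line 1 remove [jmg] add [fvs,igwgt] -> 7 lines: ejeu ywrp fvs igwgt smwa kkewv oohyo
Hunk 4: at line 3 remove [smwa] add [dgul] -> 7 lines: ejeu ywrp fvs igwgt dgul kkewv oohyo
Final line count: 7

Answer: 7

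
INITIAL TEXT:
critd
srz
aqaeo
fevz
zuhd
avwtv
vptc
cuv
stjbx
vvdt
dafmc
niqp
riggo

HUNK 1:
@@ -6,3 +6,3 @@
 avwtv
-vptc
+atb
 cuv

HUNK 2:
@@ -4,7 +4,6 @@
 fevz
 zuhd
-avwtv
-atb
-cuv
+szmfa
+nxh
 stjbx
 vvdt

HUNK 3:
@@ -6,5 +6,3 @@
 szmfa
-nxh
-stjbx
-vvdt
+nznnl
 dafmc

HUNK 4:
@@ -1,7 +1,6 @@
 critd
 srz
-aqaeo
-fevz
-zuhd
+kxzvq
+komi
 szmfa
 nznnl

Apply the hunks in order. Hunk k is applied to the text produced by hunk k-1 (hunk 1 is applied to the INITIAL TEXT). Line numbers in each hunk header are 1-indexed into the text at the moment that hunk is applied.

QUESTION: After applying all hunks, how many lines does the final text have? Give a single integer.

Answer: 9

Derivation:
Hunk 1: at line 6 remove [vptc] add [atb] -> 13 lines: critd srz aqaeo fevz zuhd avwtv atb cuv stjbx vvdt dafmc niqp riggo
Hunk 2: at line 4 remove [avwtv,atb,cuv] add [szmfa,nxh] -> 12 lines: critd srz aqaeo fevz zuhd szmfa nxh stjbx vvdt dafmc niqp riggo
Hunk 3: at line 6 remove [nxh,stjbx,vvdt] add [nznnl] -> 10 lines: critd srz aqaeo fevz zuhd szmfa nznnl dafmc niqp riggo
Hunk 4: at line 1 remove [aqaeo,fevz,zuhd] add [kxzvq,komi] -> 9 lines: critd srz kxzvq komi szmfa nznnl dafmc niqp riggo
Final line count: 9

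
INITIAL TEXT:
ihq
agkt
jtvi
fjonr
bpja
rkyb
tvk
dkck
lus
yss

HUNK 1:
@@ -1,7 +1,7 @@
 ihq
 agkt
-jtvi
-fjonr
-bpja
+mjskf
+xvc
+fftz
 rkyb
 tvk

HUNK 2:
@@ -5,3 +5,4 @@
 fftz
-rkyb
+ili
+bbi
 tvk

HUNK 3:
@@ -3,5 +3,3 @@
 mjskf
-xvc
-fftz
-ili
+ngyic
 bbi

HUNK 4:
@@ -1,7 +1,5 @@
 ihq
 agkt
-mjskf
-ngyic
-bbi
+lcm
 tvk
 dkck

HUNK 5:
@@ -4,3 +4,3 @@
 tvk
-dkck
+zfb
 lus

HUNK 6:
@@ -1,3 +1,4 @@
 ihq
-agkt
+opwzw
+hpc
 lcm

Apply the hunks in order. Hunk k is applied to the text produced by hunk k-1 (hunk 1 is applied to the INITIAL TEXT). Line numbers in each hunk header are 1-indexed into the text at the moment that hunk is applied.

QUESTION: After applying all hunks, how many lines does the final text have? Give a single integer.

Answer: 8

Derivation:
Hunk 1: at line 1 remove [jtvi,fjonr,bpja] add [mjskf,xvc,fftz] -> 10 lines: ihq agkt mjskf xvc fftz rkyb tvk dkck lus yss
Hunk 2: at line 5 remove [rkyb] add [ili,bbi] -> 11 lines: ihq agkt mjskf xvc fftz ili bbi tvk dkck lus yss
Hunk 3: at line 3 remove [xvc,fftz,ili] add [ngyic] -> 9 lines: ihq agkt mjskf ngyic bbi tvk dkck lus yss
Hunk 4: at line 1 remove [mjskf,ngyic,bbi] add [lcm] -> 7 lines: ihq agkt lcm tvk dkck lus yss
Hunk 5: at line 4 remove [dkck] add [zfb] -> 7 lines: ihq agkt lcm tvk zfb lus yss
Hunk 6: at line 1 remove [agkt] add [opwzw,hpc] -> 8 lines: ihq opwzw hpc lcm tvk zfb lus yss
Final line count: 8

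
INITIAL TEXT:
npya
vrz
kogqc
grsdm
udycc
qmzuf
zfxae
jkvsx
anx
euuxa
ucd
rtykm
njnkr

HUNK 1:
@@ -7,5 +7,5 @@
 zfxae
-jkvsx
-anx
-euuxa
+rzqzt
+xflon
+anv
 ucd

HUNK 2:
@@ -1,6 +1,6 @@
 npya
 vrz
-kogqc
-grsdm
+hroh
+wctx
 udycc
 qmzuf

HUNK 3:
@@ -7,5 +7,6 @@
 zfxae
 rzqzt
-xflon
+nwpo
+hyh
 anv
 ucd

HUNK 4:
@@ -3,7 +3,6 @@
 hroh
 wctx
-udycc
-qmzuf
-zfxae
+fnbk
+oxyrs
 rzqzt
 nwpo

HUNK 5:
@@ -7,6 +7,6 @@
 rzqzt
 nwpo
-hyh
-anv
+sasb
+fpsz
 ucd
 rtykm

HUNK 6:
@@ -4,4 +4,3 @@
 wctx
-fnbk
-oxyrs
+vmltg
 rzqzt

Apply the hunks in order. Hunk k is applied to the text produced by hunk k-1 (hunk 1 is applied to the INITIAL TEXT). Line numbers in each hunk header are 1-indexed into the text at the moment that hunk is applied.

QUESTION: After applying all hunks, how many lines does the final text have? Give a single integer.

Answer: 12

Derivation:
Hunk 1: at line 7 remove [jkvsx,anx,euuxa] add [rzqzt,xflon,anv] -> 13 lines: npya vrz kogqc grsdm udycc qmzuf zfxae rzqzt xflon anv ucd rtykm njnkr
Hunk 2: at line 1 remove [kogqc,grsdm] add [hroh,wctx] -> 13 lines: npya vrz hroh wctx udycc qmzuf zfxae rzqzt xflon anv ucd rtykm njnkr
Hunk 3: at line 7 remove [xflon] add [nwpo,hyh] -> 14 lines: npya vrz hroh wctx udycc qmzuf zfxae rzqzt nwpo hyh anv ucd rtykm njnkr
Hunk 4: at line 3 remove [udycc,qmzuf,zfxae] add [fnbk,oxyrs] -> 13 lines: npya vrz hroh wctx fnbk oxyrs rzqzt nwpo hyh anv ucd rtykm njnkr
Hunk 5: at line 7 remove [hyh,anv] add [sasb,fpsz] -> 13 lines: npya vrz hroh wctx fnbk oxyrs rzqzt nwpo sasb fpsz ucd rtykm njnkr
Hunk 6: at line 4 remove [fnbk,oxyrs] add [vmltg] -> 12 lines: npya vrz hroh wctx vmltg rzqzt nwpo sasb fpsz ucd rtykm njnkr
Final line count: 12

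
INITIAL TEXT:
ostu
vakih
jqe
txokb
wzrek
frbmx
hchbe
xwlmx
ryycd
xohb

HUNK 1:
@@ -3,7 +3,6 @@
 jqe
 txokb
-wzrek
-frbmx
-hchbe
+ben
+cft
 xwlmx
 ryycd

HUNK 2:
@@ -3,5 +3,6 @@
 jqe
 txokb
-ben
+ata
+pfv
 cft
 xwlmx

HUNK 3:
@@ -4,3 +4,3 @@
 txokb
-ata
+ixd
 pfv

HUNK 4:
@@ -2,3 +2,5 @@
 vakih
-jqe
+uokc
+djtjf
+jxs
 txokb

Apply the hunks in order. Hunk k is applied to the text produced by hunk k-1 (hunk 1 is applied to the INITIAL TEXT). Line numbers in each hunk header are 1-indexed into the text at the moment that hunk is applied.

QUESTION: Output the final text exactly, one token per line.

Answer: ostu
vakih
uokc
djtjf
jxs
txokb
ixd
pfv
cft
xwlmx
ryycd
xohb

Derivation:
Hunk 1: at line 3 remove [wzrek,frbmx,hchbe] add [ben,cft] -> 9 lines: ostu vakih jqe txokb ben cft xwlmx ryycd xohb
Hunk 2: at line 3 remove [ben] add [ata,pfv] -> 10 lines: ostu vakih jqe txokb ata pfv cft xwlmx ryycd xohb
Hunk 3: at line 4 remove [ata] add [ixd] -> 10 lines: ostu vakih jqe txokb ixd pfv cft xwlmx ryycd xohb
Hunk 4: at line 2 remove [jqe] add [uokc,djtjf,jxs] -> 12 lines: ostu vakih uokc djtjf jxs txokb ixd pfv cft xwlmx ryycd xohb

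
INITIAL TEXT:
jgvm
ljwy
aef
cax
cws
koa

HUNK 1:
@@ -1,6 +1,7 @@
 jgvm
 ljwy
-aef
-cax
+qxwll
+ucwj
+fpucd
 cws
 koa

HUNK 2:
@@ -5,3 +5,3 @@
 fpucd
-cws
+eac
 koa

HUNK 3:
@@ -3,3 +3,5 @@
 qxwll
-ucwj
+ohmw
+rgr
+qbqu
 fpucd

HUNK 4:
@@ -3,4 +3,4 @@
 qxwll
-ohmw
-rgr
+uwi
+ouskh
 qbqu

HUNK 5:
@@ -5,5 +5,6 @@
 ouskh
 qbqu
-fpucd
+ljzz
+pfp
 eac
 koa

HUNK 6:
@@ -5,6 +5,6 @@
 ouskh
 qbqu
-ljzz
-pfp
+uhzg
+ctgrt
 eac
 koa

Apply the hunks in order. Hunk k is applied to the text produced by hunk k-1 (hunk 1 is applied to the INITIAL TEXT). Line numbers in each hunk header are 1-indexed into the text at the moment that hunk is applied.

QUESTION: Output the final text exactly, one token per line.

Answer: jgvm
ljwy
qxwll
uwi
ouskh
qbqu
uhzg
ctgrt
eac
koa

Derivation:
Hunk 1: at line 1 remove [aef,cax] add [qxwll,ucwj,fpucd] -> 7 lines: jgvm ljwy qxwll ucwj fpucd cws koa
Hunk 2: at line 5 remove [cws] add [eac] -> 7 lines: jgvm ljwy qxwll ucwj fpucd eac koa
Hunk 3: at line 3 remove [ucwj] add [ohmw,rgr,qbqu] -> 9 lines: jgvm ljwy qxwll ohmw rgr qbqu fpucd eac koa
Hunk 4: at line 3 remove [ohmw,rgr] add [uwi,ouskh] -> 9 lines: jgvm ljwy qxwll uwi ouskh qbqu fpucd eac koa
Hunk 5: at line 5 remove [fpucd] add [ljzz,pfp] -> 10 lines: jgvm ljwy qxwll uwi ouskh qbqu ljzz pfp eac koa
Hunk 6: at line 5 remove [ljzz,pfp] add [uhzg,ctgrt] -> 10 lines: jgvm ljwy qxwll uwi ouskh qbqu uhzg ctgrt eac koa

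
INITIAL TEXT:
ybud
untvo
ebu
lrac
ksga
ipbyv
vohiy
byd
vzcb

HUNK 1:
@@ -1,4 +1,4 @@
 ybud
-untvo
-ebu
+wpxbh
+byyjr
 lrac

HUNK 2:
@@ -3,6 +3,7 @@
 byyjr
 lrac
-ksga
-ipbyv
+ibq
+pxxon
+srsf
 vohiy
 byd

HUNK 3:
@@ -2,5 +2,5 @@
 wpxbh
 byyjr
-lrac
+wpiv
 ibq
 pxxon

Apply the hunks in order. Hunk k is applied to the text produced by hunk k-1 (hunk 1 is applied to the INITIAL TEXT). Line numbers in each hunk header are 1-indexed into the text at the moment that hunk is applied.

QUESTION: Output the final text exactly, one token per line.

Answer: ybud
wpxbh
byyjr
wpiv
ibq
pxxon
srsf
vohiy
byd
vzcb

Derivation:
Hunk 1: at line 1 remove [untvo,ebu] add [wpxbh,byyjr] -> 9 lines: ybud wpxbh byyjr lrac ksga ipbyv vohiy byd vzcb
Hunk 2: at line 3 remove [ksga,ipbyv] add [ibq,pxxon,srsf] -> 10 lines: ybud wpxbh byyjr lrac ibq pxxon srsf vohiy byd vzcb
Hunk 3: at line 2 remove [lrac] add [wpiv] -> 10 lines: ybud wpxbh byyjr wpiv ibq pxxon srsf vohiy byd vzcb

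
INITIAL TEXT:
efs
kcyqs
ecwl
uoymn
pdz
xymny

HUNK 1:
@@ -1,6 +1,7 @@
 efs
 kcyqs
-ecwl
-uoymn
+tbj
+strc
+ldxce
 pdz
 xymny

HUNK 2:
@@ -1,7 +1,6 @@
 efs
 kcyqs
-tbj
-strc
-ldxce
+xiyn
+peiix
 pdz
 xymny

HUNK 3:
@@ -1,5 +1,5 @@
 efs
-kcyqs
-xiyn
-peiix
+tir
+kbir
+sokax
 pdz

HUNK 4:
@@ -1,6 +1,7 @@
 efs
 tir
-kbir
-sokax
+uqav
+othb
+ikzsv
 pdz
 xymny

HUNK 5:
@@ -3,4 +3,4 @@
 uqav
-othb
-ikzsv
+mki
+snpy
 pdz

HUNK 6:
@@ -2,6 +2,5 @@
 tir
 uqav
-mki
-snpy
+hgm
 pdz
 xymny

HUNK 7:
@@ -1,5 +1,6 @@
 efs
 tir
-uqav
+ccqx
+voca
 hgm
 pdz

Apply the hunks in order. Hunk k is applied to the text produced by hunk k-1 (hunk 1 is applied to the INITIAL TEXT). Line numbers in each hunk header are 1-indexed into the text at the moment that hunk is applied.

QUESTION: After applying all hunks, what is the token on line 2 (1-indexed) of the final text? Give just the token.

Hunk 1: at line 1 remove [ecwl,uoymn] add [tbj,strc,ldxce] -> 7 lines: efs kcyqs tbj strc ldxce pdz xymny
Hunk 2: at line 1 remove [tbj,strc,ldxce] add [xiyn,peiix] -> 6 lines: efs kcyqs xiyn peiix pdz xymny
Hunk 3: at line 1 remove [kcyqs,xiyn,peiix] add [tir,kbir,sokax] -> 6 lines: efs tir kbir sokax pdz xymny
Hunk 4: at line 1 remove [kbir,sokax] add [uqav,othb,ikzsv] -> 7 lines: efs tir uqav othb ikzsv pdz xymny
Hunk 5: at line 3 remove [othb,ikzsv] add [mki,snpy] -> 7 lines: efs tir uqav mki snpy pdz xymny
Hunk 6: at line 2 remove [mki,snpy] add [hgm] -> 6 lines: efs tir uqav hgm pdz xymny
Hunk 7: at line 1 remove [uqav] add [ccqx,voca] -> 7 lines: efs tir ccqx voca hgm pdz xymny
Final line 2: tir

Answer: tir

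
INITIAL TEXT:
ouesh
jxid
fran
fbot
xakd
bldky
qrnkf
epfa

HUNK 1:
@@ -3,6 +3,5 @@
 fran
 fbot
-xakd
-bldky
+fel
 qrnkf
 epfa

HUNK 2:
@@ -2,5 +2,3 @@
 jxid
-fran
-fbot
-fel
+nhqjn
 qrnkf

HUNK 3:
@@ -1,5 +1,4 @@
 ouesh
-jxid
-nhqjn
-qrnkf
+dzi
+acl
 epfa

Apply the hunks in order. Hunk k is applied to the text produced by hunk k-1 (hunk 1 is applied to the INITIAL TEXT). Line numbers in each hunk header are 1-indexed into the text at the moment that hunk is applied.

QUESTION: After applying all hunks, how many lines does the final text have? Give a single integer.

Answer: 4

Derivation:
Hunk 1: at line 3 remove [xakd,bldky] add [fel] -> 7 lines: ouesh jxid fran fbot fel qrnkf epfa
Hunk 2: at line 2 remove [fran,fbot,fel] add [nhqjn] -> 5 lines: ouesh jxid nhqjn qrnkf epfa
Hunk 3: at line 1 remove [jxid,nhqjn,qrnkf] add [dzi,acl] -> 4 lines: ouesh dzi acl epfa
Final line count: 4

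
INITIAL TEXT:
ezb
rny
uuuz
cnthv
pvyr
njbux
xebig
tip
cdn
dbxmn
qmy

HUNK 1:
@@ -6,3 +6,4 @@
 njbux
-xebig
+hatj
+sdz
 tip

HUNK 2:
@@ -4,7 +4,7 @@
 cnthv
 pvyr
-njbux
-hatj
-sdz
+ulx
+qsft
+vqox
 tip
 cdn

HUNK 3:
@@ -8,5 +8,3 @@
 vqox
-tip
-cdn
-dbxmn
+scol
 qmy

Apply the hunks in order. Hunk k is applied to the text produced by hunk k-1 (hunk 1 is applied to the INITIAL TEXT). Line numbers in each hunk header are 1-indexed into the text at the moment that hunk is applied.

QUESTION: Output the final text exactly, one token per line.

Answer: ezb
rny
uuuz
cnthv
pvyr
ulx
qsft
vqox
scol
qmy

Derivation:
Hunk 1: at line 6 remove [xebig] add [hatj,sdz] -> 12 lines: ezb rny uuuz cnthv pvyr njbux hatj sdz tip cdn dbxmn qmy
Hunk 2: at line 4 remove [njbux,hatj,sdz] add [ulx,qsft,vqox] -> 12 lines: ezb rny uuuz cnthv pvyr ulx qsft vqox tip cdn dbxmn qmy
Hunk 3: at line 8 remove [tip,cdn,dbxmn] add [scol] -> 10 lines: ezb rny uuuz cnthv pvyr ulx qsft vqox scol qmy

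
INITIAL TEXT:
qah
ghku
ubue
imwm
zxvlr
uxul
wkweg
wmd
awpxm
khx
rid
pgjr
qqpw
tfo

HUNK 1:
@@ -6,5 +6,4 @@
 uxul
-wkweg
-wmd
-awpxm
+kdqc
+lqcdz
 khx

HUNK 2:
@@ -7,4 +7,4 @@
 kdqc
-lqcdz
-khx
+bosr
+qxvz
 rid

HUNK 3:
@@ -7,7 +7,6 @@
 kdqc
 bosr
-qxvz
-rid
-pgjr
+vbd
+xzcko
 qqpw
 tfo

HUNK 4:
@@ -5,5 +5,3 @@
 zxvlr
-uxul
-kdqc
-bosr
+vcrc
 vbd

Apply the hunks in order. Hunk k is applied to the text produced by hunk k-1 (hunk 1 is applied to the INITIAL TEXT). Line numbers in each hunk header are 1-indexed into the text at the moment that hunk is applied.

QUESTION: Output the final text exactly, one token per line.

Hunk 1: at line 6 remove [wkweg,wmd,awpxm] add [kdqc,lqcdz] -> 13 lines: qah ghku ubue imwm zxvlr uxul kdqc lqcdz khx rid pgjr qqpw tfo
Hunk 2: at line 7 remove [lqcdz,khx] add [bosr,qxvz] -> 13 lines: qah ghku ubue imwm zxvlr uxul kdqc bosr qxvz rid pgjr qqpw tfo
Hunk 3: at line 7 remove [qxvz,rid,pgjr] add [vbd,xzcko] -> 12 lines: qah ghku ubue imwm zxvlr uxul kdqc bosr vbd xzcko qqpw tfo
Hunk 4: at line 5 remove [uxul,kdqc,bosr] add [vcrc] -> 10 lines: qah ghku ubue imwm zxvlr vcrc vbd xzcko qqpw tfo

Answer: qah
ghku
ubue
imwm
zxvlr
vcrc
vbd
xzcko
qqpw
tfo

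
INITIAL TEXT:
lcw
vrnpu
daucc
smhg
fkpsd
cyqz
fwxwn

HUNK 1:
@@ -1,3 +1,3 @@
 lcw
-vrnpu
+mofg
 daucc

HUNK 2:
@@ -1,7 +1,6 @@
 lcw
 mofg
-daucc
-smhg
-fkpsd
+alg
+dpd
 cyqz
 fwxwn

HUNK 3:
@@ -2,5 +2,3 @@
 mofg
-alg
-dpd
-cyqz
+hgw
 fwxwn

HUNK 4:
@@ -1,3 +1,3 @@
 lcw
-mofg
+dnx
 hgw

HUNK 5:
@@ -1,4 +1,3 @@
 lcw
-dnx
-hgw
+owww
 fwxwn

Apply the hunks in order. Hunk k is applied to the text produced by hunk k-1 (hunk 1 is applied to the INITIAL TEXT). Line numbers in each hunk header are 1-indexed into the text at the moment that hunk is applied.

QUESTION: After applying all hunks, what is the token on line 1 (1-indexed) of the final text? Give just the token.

Hunk 1: at line 1 remove [vrnpu] add [mofg] -> 7 lines: lcw mofg daucc smhg fkpsd cyqz fwxwn
Hunk 2: at line 1 remove [daucc,smhg,fkpsd] add [alg,dpd] -> 6 lines: lcw mofg alg dpd cyqz fwxwn
Hunk 3: at line 2 remove [alg,dpd,cyqz] add [hgw] -> 4 lines: lcw mofg hgw fwxwn
Hunk 4: at line 1 remove [mofg] add [dnx] -> 4 lines: lcw dnx hgw fwxwn
Hunk 5: at line 1 remove [dnx,hgw] add [owww] -> 3 lines: lcw owww fwxwn
Final line 1: lcw

Answer: lcw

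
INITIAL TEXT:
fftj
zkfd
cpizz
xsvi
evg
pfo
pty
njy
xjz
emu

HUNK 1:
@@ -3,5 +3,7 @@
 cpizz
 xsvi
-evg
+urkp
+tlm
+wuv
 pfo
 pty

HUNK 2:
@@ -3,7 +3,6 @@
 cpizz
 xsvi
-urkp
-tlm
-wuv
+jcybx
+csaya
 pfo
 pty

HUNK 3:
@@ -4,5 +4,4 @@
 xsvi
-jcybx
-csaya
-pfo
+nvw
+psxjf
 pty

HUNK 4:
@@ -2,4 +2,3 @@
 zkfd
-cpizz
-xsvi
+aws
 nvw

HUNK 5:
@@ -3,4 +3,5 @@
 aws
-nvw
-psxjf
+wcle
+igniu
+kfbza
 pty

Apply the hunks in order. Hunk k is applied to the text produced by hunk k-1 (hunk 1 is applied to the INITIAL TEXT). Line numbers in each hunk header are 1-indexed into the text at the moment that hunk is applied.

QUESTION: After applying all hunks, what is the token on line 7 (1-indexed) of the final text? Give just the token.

Answer: pty

Derivation:
Hunk 1: at line 3 remove [evg] add [urkp,tlm,wuv] -> 12 lines: fftj zkfd cpizz xsvi urkp tlm wuv pfo pty njy xjz emu
Hunk 2: at line 3 remove [urkp,tlm,wuv] add [jcybx,csaya] -> 11 lines: fftj zkfd cpizz xsvi jcybx csaya pfo pty njy xjz emu
Hunk 3: at line 4 remove [jcybx,csaya,pfo] add [nvw,psxjf] -> 10 lines: fftj zkfd cpizz xsvi nvw psxjf pty njy xjz emu
Hunk 4: at line 2 remove [cpizz,xsvi] add [aws] -> 9 lines: fftj zkfd aws nvw psxjf pty njy xjz emu
Hunk 5: at line 3 remove [nvw,psxjf] add [wcle,igniu,kfbza] -> 10 lines: fftj zkfd aws wcle igniu kfbza pty njy xjz emu
Final line 7: pty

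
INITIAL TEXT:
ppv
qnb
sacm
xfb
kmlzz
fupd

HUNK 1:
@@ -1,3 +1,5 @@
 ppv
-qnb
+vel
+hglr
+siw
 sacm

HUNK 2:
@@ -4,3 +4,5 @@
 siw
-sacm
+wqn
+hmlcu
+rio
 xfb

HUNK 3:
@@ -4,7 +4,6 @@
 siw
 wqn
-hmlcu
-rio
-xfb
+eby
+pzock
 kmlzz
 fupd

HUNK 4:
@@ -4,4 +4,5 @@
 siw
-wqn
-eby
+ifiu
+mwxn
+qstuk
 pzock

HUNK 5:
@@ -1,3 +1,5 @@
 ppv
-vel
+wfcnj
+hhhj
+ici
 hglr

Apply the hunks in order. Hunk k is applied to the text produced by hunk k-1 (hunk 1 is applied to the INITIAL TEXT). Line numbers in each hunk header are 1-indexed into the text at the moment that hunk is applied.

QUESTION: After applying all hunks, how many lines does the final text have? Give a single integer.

Hunk 1: at line 1 remove [qnb] add [vel,hglr,siw] -> 8 lines: ppv vel hglr siw sacm xfb kmlzz fupd
Hunk 2: at line 4 remove [sacm] add [wqn,hmlcu,rio] -> 10 lines: ppv vel hglr siw wqn hmlcu rio xfb kmlzz fupd
Hunk 3: at line 4 remove [hmlcu,rio,xfb] add [eby,pzock] -> 9 lines: ppv vel hglr siw wqn eby pzock kmlzz fupd
Hunk 4: at line 4 remove [wqn,eby] add [ifiu,mwxn,qstuk] -> 10 lines: ppv vel hglr siw ifiu mwxn qstuk pzock kmlzz fupd
Hunk 5: at line 1 remove [vel] add [wfcnj,hhhj,ici] -> 12 lines: ppv wfcnj hhhj ici hglr siw ifiu mwxn qstuk pzock kmlzz fupd
Final line count: 12

Answer: 12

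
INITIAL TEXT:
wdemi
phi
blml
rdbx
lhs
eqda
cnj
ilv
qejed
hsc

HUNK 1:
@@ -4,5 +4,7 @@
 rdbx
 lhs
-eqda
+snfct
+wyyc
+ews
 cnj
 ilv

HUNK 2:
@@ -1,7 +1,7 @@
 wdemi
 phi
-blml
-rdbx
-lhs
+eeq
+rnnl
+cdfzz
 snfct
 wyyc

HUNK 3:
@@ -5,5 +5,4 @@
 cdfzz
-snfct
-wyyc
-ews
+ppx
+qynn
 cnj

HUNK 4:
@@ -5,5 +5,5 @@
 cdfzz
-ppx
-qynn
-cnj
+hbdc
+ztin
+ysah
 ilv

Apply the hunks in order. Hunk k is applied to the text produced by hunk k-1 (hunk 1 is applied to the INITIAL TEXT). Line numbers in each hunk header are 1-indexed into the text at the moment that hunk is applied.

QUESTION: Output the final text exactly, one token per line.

Hunk 1: at line 4 remove [eqda] add [snfct,wyyc,ews] -> 12 lines: wdemi phi blml rdbx lhs snfct wyyc ews cnj ilv qejed hsc
Hunk 2: at line 1 remove [blml,rdbx,lhs] add [eeq,rnnl,cdfzz] -> 12 lines: wdemi phi eeq rnnl cdfzz snfct wyyc ews cnj ilv qejed hsc
Hunk 3: at line 5 remove [snfct,wyyc,ews] add [ppx,qynn] -> 11 lines: wdemi phi eeq rnnl cdfzz ppx qynn cnj ilv qejed hsc
Hunk 4: at line 5 remove [ppx,qynn,cnj] add [hbdc,ztin,ysah] -> 11 lines: wdemi phi eeq rnnl cdfzz hbdc ztin ysah ilv qejed hsc

Answer: wdemi
phi
eeq
rnnl
cdfzz
hbdc
ztin
ysah
ilv
qejed
hsc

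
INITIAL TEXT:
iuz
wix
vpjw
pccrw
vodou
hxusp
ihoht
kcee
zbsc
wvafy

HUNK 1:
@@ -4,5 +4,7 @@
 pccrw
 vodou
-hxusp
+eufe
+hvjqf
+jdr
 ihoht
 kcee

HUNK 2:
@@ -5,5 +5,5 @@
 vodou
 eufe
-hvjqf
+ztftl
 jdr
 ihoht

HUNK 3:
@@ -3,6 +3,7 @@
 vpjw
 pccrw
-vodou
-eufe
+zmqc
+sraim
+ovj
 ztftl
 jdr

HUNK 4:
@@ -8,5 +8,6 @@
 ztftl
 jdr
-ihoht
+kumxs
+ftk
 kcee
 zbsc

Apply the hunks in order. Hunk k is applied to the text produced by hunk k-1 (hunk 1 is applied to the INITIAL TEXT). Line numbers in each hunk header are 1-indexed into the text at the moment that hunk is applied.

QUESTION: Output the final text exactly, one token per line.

Answer: iuz
wix
vpjw
pccrw
zmqc
sraim
ovj
ztftl
jdr
kumxs
ftk
kcee
zbsc
wvafy

Derivation:
Hunk 1: at line 4 remove [hxusp] add [eufe,hvjqf,jdr] -> 12 lines: iuz wix vpjw pccrw vodou eufe hvjqf jdr ihoht kcee zbsc wvafy
Hunk 2: at line 5 remove [hvjqf] add [ztftl] -> 12 lines: iuz wix vpjw pccrw vodou eufe ztftl jdr ihoht kcee zbsc wvafy
Hunk 3: at line 3 remove [vodou,eufe] add [zmqc,sraim,ovj] -> 13 lines: iuz wix vpjw pccrw zmqc sraim ovj ztftl jdr ihoht kcee zbsc wvafy
Hunk 4: at line 8 remove [ihoht] add [kumxs,ftk] -> 14 lines: iuz wix vpjw pccrw zmqc sraim ovj ztftl jdr kumxs ftk kcee zbsc wvafy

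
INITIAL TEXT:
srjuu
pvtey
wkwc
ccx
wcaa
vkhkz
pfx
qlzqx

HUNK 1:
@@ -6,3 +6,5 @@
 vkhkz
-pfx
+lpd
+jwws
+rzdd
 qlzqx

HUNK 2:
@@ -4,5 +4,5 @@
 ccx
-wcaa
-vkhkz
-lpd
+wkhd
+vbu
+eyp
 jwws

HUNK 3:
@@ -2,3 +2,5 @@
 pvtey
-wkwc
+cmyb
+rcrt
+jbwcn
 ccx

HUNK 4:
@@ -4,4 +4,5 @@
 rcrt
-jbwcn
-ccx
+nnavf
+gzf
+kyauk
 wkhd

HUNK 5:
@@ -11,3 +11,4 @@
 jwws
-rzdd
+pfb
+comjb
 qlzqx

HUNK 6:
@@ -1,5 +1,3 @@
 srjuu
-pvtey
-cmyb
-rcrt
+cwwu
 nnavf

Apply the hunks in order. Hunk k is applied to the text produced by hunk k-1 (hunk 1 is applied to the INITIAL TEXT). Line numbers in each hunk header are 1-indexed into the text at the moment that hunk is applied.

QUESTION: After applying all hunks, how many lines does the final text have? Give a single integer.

Answer: 12

Derivation:
Hunk 1: at line 6 remove [pfx] add [lpd,jwws,rzdd] -> 10 lines: srjuu pvtey wkwc ccx wcaa vkhkz lpd jwws rzdd qlzqx
Hunk 2: at line 4 remove [wcaa,vkhkz,lpd] add [wkhd,vbu,eyp] -> 10 lines: srjuu pvtey wkwc ccx wkhd vbu eyp jwws rzdd qlzqx
Hunk 3: at line 2 remove [wkwc] add [cmyb,rcrt,jbwcn] -> 12 lines: srjuu pvtey cmyb rcrt jbwcn ccx wkhd vbu eyp jwws rzdd qlzqx
Hunk 4: at line 4 remove [jbwcn,ccx] add [nnavf,gzf,kyauk] -> 13 lines: srjuu pvtey cmyb rcrt nnavf gzf kyauk wkhd vbu eyp jwws rzdd qlzqx
Hunk 5: at line 11 remove [rzdd] add [pfb,comjb] -> 14 lines: srjuu pvtey cmyb rcrt nnavf gzf kyauk wkhd vbu eyp jwws pfb comjb qlzqx
Hunk 6: at line 1 remove [pvtey,cmyb,rcrt] add [cwwu] -> 12 lines: srjuu cwwu nnavf gzf kyauk wkhd vbu eyp jwws pfb comjb qlzqx
Final line count: 12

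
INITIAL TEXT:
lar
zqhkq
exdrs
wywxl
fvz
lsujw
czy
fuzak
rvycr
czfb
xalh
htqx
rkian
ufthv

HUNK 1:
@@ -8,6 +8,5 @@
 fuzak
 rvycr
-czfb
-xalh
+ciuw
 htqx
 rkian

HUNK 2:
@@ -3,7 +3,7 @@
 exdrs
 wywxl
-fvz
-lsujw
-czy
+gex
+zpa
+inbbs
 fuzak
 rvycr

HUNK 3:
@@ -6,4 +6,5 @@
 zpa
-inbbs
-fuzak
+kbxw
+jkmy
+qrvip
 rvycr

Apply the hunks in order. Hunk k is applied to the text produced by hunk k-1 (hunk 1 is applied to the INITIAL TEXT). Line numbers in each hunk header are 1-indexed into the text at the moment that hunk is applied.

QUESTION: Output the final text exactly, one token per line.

Answer: lar
zqhkq
exdrs
wywxl
gex
zpa
kbxw
jkmy
qrvip
rvycr
ciuw
htqx
rkian
ufthv

Derivation:
Hunk 1: at line 8 remove [czfb,xalh] add [ciuw] -> 13 lines: lar zqhkq exdrs wywxl fvz lsujw czy fuzak rvycr ciuw htqx rkian ufthv
Hunk 2: at line 3 remove [fvz,lsujw,czy] add [gex,zpa,inbbs] -> 13 lines: lar zqhkq exdrs wywxl gex zpa inbbs fuzak rvycr ciuw htqx rkian ufthv
Hunk 3: at line 6 remove [inbbs,fuzak] add [kbxw,jkmy,qrvip] -> 14 lines: lar zqhkq exdrs wywxl gex zpa kbxw jkmy qrvip rvycr ciuw htqx rkian ufthv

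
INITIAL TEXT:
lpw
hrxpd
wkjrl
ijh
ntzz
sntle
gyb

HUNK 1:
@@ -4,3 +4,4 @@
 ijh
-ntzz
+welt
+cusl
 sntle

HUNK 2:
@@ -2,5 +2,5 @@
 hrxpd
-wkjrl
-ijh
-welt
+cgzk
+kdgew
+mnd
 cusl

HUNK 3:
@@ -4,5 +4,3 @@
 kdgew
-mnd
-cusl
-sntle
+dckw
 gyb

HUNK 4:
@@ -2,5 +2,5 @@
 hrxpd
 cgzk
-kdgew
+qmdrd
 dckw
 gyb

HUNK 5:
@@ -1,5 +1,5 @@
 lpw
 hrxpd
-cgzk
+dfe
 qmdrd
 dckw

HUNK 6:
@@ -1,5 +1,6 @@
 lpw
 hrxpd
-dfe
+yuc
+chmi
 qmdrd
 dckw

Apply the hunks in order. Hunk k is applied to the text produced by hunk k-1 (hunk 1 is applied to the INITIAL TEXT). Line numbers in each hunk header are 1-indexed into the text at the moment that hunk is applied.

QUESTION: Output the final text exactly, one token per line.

Hunk 1: at line 4 remove [ntzz] add [welt,cusl] -> 8 lines: lpw hrxpd wkjrl ijh welt cusl sntle gyb
Hunk 2: at line 2 remove [wkjrl,ijh,welt] add [cgzk,kdgew,mnd] -> 8 lines: lpw hrxpd cgzk kdgew mnd cusl sntle gyb
Hunk 3: at line 4 remove [mnd,cusl,sntle] add [dckw] -> 6 lines: lpw hrxpd cgzk kdgew dckw gyb
Hunk 4: at line 2 remove [kdgew] add [qmdrd] -> 6 lines: lpw hrxpd cgzk qmdrd dckw gyb
Hunk 5: at line 1 remove [cgzk] add [dfe] -> 6 lines: lpw hrxpd dfe qmdrd dckw gyb
Hunk 6: at line 1 remove [dfe] add [yuc,chmi] -> 7 lines: lpw hrxpd yuc chmi qmdrd dckw gyb

Answer: lpw
hrxpd
yuc
chmi
qmdrd
dckw
gyb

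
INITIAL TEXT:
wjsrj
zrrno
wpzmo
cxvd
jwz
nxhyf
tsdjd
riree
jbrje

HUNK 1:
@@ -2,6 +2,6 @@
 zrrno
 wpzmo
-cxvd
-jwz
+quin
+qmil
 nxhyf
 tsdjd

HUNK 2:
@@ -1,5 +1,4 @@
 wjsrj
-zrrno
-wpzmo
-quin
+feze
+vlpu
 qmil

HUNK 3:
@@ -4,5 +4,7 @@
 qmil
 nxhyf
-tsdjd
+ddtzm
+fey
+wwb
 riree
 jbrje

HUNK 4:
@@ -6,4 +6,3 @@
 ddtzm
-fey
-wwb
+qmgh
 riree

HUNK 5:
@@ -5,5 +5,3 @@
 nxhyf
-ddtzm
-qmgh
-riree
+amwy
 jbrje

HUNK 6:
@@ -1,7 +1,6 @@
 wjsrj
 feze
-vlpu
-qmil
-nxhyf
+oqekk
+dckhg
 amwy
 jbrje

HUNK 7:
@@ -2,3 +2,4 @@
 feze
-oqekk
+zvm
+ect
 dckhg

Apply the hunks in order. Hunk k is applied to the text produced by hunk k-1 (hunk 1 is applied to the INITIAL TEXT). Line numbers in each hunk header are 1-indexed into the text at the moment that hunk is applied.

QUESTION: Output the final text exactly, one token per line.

Hunk 1: at line 2 remove [cxvd,jwz] add [quin,qmil] -> 9 lines: wjsrj zrrno wpzmo quin qmil nxhyf tsdjd riree jbrje
Hunk 2: at line 1 remove [zrrno,wpzmo,quin] add [feze,vlpu] -> 8 lines: wjsrj feze vlpu qmil nxhyf tsdjd riree jbrje
Hunk 3: at line 4 remove [tsdjd] add [ddtzm,fey,wwb] -> 10 lines: wjsrj feze vlpu qmil nxhyf ddtzm fey wwb riree jbrje
Hunk 4: at line 6 remove [fey,wwb] add [qmgh] -> 9 lines: wjsrj feze vlpu qmil nxhyf ddtzm qmgh riree jbrje
Hunk 5: at line 5 remove [ddtzm,qmgh,riree] add [amwy] -> 7 lines: wjsrj feze vlpu qmil nxhyf amwy jbrje
Hunk 6: at line 1 remove [vlpu,qmil,nxhyf] add [oqekk,dckhg] -> 6 lines: wjsrj feze oqekk dckhg amwy jbrje
Hunk 7: at line 2 remove [oqekk] add [zvm,ect] -> 7 lines: wjsrj feze zvm ect dckhg amwy jbrje

Answer: wjsrj
feze
zvm
ect
dckhg
amwy
jbrje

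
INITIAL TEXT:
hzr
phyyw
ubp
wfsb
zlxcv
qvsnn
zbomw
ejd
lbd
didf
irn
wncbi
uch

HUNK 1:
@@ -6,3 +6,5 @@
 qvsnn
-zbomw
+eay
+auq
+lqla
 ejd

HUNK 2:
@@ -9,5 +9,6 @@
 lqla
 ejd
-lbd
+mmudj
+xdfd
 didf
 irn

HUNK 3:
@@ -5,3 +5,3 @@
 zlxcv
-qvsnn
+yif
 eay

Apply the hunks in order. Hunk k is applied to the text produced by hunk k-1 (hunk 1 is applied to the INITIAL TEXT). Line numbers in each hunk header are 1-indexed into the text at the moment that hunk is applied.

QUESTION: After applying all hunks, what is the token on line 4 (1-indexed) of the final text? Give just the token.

Answer: wfsb

Derivation:
Hunk 1: at line 6 remove [zbomw] add [eay,auq,lqla] -> 15 lines: hzr phyyw ubp wfsb zlxcv qvsnn eay auq lqla ejd lbd didf irn wncbi uch
Hunk 2: at line 9 remove [lbd] add [mmudj,xdfd] -> 16 lines: hzr phyyw ubp wfsb zlxcv qvsnn eay auq lqla ejd mmudj xdfd didf irn wncbi uch
Hunk 3: at line 5 remove [qvsnn] add [yif] -> 16 lines: hzr phyyw ubp wfsb zlxcv yif eay auq lqla ejd mmudj xdfd didf irn wncbi uch
Final line 4: wfsb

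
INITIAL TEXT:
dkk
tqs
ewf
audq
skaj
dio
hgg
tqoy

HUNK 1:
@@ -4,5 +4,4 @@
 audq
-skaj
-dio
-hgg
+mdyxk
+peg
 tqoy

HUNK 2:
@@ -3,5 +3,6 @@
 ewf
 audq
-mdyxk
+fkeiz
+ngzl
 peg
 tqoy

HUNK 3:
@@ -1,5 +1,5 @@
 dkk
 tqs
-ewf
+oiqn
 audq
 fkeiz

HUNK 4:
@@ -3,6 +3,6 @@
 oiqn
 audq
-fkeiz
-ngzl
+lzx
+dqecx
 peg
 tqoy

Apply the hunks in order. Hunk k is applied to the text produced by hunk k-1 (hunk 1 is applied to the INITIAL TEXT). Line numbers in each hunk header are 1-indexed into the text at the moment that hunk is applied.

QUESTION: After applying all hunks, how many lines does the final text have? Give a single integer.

Hunk 1: at line 4 remove [skaj,dio,hgg] add [mdyxk,peg] -> 7 lines: dkk tqs ewf audq mdyxk peg tqoy
Hunk 2: at line 3 remove [mdyxk] add [fkeiz,ngzl] -> 8 lines: dkk tqs ewf audq fkeiz ngzl peg tqoy
Hunk 3: at line 1 remove [ewf] add [oiqn] -> 8 lines: dkk tqs oiqn audq fkeiz ngzl peg tqoy
Hunk 4: at line 3 remove [fkeiz,ngzl] add [lzx,dqecx] -> 8 lines: dkk tqs oiqn audq lzx dqecx peg tqoy
Final line count: 8

Answer: 8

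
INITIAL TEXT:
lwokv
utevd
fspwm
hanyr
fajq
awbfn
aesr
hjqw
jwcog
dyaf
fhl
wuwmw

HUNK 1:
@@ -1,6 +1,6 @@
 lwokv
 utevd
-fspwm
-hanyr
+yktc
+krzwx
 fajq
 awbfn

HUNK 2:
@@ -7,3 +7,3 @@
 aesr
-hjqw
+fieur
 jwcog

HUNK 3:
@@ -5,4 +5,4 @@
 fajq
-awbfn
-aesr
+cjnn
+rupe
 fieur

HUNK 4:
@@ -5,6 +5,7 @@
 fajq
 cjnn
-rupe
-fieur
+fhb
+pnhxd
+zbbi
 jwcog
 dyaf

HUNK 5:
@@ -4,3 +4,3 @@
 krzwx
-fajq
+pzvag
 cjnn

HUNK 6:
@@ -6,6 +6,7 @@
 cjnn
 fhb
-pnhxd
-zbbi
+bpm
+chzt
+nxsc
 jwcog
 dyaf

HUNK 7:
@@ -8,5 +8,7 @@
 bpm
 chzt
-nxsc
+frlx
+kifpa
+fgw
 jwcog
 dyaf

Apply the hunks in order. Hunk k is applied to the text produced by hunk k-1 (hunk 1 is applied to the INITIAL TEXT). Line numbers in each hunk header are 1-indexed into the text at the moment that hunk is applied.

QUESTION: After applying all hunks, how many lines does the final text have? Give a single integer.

Answer: 16

Derivation:
Hunk 1: at line 1 remove [fspwm,hanyr] add [yktc,krzwx] -> 12 lines: lwokv utevd yktc krzwx fajq awbfn aesr hjqw jwcog dyaf fhl wuwmw
Hunk 2: at line 7 remove [hjqw] add [fieur] -> 12 lines: lwokv utevd yktc krzwx fajq awbfn aesr fieur jwcog dyaf fhl wuwmw
Hunk 3: at line 5 remove [awbfn,aesr] add [cjnn,rupe] -> 12 lines: lwokv utevd yktc krzwx fajq cjnn rupe fieur jwcog dyaf fhl wuwmw
Hunk 4: at line 5 remove [rupe,fieur] add [fhb,pnhxd,zbbi] -> 13 lines: lwokv utevd yktc krzwx fajq cjnn fhb pnhxd zbbi jwcog dyaf fhl wuwmw
Hunk 5: at line 4 remove [fajq] add [pzvag] -> 13 lines: lwokv utevd yktc krzwx pzvag cjnn fhb pnhxd zbbi jwcog dyaf fhl wuwmw
Hunk 6: at line 6 remove [pnhxd,zbbi] add [bpm,chzt,nxsc] -> 14 lines: lwokv utevd yktc krzwx pzvag cjnn fhb bpm chzt nxsc jwcog dyaf fhl wuwmw
Hunk 7: at line 8 remove [nxsc] add [frlx,kifpa,fgw] -> 16 lines: lwokv utevd yktc krzwx pzvag cjnn fhb bpm chzt frlx kifpa fgw jwcog dyaf fhl wuwmw
Final line count: 16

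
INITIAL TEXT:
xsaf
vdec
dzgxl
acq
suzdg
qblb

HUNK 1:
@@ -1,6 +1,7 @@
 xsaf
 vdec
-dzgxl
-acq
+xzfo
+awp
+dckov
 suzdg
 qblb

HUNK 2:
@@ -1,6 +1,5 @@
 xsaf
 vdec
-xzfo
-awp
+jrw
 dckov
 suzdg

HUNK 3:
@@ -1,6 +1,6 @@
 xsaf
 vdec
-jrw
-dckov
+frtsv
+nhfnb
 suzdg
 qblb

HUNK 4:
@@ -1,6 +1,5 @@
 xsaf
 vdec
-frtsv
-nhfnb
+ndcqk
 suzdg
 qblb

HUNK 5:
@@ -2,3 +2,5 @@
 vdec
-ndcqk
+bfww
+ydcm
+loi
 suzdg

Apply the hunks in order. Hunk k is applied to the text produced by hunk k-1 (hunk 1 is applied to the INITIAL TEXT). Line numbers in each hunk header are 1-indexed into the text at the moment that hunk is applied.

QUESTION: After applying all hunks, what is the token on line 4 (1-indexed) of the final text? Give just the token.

Hunk 1: at line 1 remove [dzgxl,acq] add [xzfo,awp,dckov] -> 7 lines: xsaf vdec xzfo awp dckov suzdg qblb
Hunk 2: at line 1 remove [xzfo,awp] add [jrw] -> 6 lines: xsaf vdec jrw dckov suzdg qblb
Hunk 3: at line 1 remove [jrw,dckov] add [frtsv,nhfnb] -> 6 lines: xsaf vdec frtsv nhfnb suzdg qblb
Hunk 4: at line 1 remove [frtsv,nhfnb] add [ndcqk] -> 5 lines: xsaf vdec ndcqk suzdg qblb
Hunk 5: at line 2 remove [ndcqk] add [bfww,ydcm,loi] -> 7 lines: xsaf vdec bfww ydcm loi suzdg qblb
Final line 4: ydcm

Answer: ydcm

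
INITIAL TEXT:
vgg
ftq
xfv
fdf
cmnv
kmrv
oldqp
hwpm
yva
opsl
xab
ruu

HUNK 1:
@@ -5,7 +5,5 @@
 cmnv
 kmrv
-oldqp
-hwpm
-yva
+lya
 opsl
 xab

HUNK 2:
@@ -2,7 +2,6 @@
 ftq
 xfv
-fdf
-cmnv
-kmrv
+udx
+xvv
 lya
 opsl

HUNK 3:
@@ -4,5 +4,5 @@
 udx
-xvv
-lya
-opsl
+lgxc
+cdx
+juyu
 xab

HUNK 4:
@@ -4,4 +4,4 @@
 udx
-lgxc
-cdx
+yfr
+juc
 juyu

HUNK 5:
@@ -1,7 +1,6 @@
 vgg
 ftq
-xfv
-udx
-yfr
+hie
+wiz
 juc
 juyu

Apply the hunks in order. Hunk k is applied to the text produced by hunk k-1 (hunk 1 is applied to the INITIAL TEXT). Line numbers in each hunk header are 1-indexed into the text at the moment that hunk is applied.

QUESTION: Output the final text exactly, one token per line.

Hunk 1: at line 5 remove [oldqp,hwpm,yva] add [lya] -> 10 lines: vgg ftq xfv fdf cmnv kmrv lya opsl xab ruu
Hunk 2: at line 2 remove [fdf,cmnv,kmrv] add [udx,xvv] -> 9 lines: vgg ftq xfv udx xvv lya opsl xab ruu
Hunk 3: at line 4 remove [xvv,lya,opsl] add [lgxc,cdx,juyu] -> 9 lines: vgg ftq xfv udx lgxc cdx juyu xab ruu
Hunk 4: at line 4 remove [lgxc,cdx] add [yfr,juc] -> 9 lines: vgg ftq xfv udx yfr juc juyu xab ruu
Hunk 5: at line 1 remove [xfv,udx,yfr] add [hie,wiz] -> 8 lines: vgg ftq hie wiz juc juyu xab ruu

Answer: vgg
ftq
hie
wiz
juc
juyu
xab
ruu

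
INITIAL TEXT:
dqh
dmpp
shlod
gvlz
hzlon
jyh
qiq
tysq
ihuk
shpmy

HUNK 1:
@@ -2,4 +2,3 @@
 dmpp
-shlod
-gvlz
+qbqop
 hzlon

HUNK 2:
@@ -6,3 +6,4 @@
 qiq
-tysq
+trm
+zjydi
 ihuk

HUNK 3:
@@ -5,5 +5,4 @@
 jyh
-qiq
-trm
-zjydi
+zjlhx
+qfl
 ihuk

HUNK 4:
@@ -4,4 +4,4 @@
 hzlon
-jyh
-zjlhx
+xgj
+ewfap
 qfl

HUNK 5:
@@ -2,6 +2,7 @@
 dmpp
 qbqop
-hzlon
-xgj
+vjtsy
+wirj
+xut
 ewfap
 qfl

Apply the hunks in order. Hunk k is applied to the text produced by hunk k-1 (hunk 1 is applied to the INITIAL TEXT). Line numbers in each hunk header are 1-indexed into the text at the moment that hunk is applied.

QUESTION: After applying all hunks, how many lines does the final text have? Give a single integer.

Answer: 10

Derivation:
Hunk 1: at line 2 remove [shlod,gvlz] add [qbqop] -> 9 lines: dqh dmpp qbqop hzlon jyh qiq tysq ihuk shpmy
Hunk 2: at line 6 remove [tysq] add [trm,zjydi] -> 10 lines: dqh dmpp qbqop hzlon jyh qiq trm zjydi ihuk shpmy
Hunk 3: at line 5 remove [qiq,trm,zjydi] add [zjlhx,qfl] -> 9 lines: dqh dmpp qbqop hzlon jyh zjlhx qfl ihuk shpmy
Hunk 4: at line 4 remove [jyh,zjlhx] add [xgj,ewfap] -> 9 lines: dqh dmpp qbqop hzlon xgj ewfap qfl ihuk shpmy
Hunk 5: at line 2 remove [hzlon,xgj] add [vjtsy,wirj,xut] -> 10 lines: dqh dmpp qbqop vjtsy wirj xut ewfap qfl ihuk shpmy
Final line count: 10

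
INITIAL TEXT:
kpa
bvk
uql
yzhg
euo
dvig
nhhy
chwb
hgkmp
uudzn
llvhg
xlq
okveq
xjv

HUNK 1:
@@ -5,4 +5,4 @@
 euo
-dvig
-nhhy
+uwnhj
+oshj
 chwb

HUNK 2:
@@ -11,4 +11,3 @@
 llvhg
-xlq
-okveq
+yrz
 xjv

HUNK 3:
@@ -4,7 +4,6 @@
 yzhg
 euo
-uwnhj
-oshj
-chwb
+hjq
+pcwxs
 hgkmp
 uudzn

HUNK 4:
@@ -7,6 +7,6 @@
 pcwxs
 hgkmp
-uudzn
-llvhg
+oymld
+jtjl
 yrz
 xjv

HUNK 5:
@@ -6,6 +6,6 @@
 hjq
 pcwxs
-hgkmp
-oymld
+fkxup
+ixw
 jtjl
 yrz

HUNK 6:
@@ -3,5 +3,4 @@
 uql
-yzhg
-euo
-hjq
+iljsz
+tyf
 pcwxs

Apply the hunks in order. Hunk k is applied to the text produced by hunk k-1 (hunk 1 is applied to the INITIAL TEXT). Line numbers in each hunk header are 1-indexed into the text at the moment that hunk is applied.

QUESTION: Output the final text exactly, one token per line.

Answer: kpa
bvk
uql
iljsz
tyf
pcwxs
fkxup
ixw
jtjl
yrz
xjv

Derivation:
Hunk 1: at line 5 remove [dvig,nhhy] add [uwnhj,oshj] -> 14 lines: kpa bvk uql yzhg euo uwnhj oshj chwb hgkmp uudzn llvhg xlq okveq xjv
Hunk 2: at line 11 remove [xlq,okveq] add [yrz] -> 13 lines: kpa bvk uql yzhg euo uwnhj oshj chwb hgkmp uudzn llvhg yrz xjv
Hunk 3: at line 4 remove [uwnhj,oshj,chwb] add [hjq,pcwxs] -> 12 lines: kpa bvk uql yzhg euo hjq pcwxs hgkmp uudzn llvhg yrz xjv
Hunk 4: at line 7 remove [uudzn,llvhg] add [oymld,jtjl] -> 12 lines: kpa bvk uql yzhg euo hjq pcwxs hgkmp oymld jtjl yrz xjv
Hunk 5: at line 6 remove [hgkmp,oymld] add [fkxup,ixw] -> 12 lines: kpa bvk uql yzhg euo hjq pcwxs fkxup ixw jtjl yrz xjv
Hunk 6: at line 3 remove [yzhg,euo,hjq] add [iljsz,tyf] -> 11 lines: kpa bvk uql iljsz tyf pcwxs fkxup ixw jtjl yrz xjv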